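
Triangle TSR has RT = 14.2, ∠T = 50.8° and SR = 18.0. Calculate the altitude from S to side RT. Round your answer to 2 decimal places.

17.99

Law of sines: sin S = RT·sin T/SR ≈ 0.61135.
Since SR ≥ RT, only the acute value applies: ∠S ≈ 37.69°.
Then ∠R = 180° − ∠T − ∠S ≈ 91.51°.
Law of sines gives TS = SR·sin R/sin T ≈ 23.219.
Area = ½·SR·RT·sin R ≈ 127.76.
The altitude from S has length 2·area/RT ≈ 17.994.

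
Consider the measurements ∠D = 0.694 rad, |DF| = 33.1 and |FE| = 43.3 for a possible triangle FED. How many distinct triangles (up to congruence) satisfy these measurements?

1

|DF|·sin D = 33.1·sin(0.694 rad) ≈ 21.17.
Since |FE| ≥ |DF|, exactly one triangle exists.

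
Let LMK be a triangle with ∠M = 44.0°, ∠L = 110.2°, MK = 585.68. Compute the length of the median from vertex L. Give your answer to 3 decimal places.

212.362

The third angle is ∠K = 180° − ∠L − ∠M = 25.80°.
Law of sines: KL = MK·sin M/sin L ≈ 433.51.
Law of sines: LM = MK·sin K/sin L ≈ 271.61.
Median from L: ½√(2·KL² + 2·LM² − MK²) ≈ 212.36.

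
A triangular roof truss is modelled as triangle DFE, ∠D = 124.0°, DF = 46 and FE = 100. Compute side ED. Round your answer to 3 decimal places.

Law of sines: sin E = DF·sin D/FE ≈ 0.38136.
Since FE ≥ DF, only the acute value applies: ∠E ≈ 22.42°.
Then ∠F = 180° − ∠D − ∠E ≈ 33.58°.
Law of sines gives ED = FE·sin F/sin D ≈ 66.72.

66.720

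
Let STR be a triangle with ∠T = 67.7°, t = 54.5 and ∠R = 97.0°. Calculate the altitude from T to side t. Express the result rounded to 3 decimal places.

The third angle is ∠S = 180° − ∠T − ∠R = 15.30°.
Law of sines: s = t·sin S/sin T ≈ 15.544.
Law of sines: r = t·sin R/sin T ≈ 58.466.
Area = ½·t·s·sin R ≈ 420.41.
The altitude from T has length 2·area/t ≈ 15.428.

h_T ≈ 15.428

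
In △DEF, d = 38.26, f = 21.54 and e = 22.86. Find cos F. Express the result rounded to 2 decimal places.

By the law of cosines, cos F = (d² + e² − f²) / (2·d·e) ≈ 0.87034, so ∠F ≈ 29.50°.

0.87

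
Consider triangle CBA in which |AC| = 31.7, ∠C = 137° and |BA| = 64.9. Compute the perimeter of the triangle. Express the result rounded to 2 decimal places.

perimeter ≈ 134.61

Law of sines: sin B = |AC|·sin C/|BA| ≈ 0.33312.
Since |BA| ≥ |AC|, only the acute value applies: ∠B ≈ 19.46°.
Then ∠A = 180° − ∠C − ∠B ≈ 23.54°.
Law of sines gives |CB| = |BA|·sin A/sin C ≈ 38.009.
Semiperimeter s = (64.9+31.7+38.009)/2 = 67.305.
Perimeter = 64.9 + 31.7 + 38.009 = 134.61.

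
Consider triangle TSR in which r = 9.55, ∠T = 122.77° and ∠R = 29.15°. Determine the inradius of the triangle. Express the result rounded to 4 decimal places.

The third angle is ∠S = 180° − ∠R − ∠T = 28.08°.
Law of sines: t = r·sin T/sin R ≈ 16.486.
Law of sines: s = r·sin S/sin R ≈ 9.2286.
Area = ½·r·t·sin S ≈ 37.053.
Semiperimeter p = (16.486+9.2286+9.55)/2 = 17.632.
Inradius = area/p = 37.053/17.632 ≈ 2.1015.

2.1015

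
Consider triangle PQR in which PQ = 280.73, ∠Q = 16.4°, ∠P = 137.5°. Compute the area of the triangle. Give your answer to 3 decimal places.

17084.923

The third angle is ∠R = 180° − ∠P − ∠Q = 26.10°.
Law of sines: QR = PQ·sin P/sin R ≈ 431.1.
Law of sines: RP = PQ·sin Q/sin R ≈ 180.17.
Area = ½·PQ·QR·sin Q ≈ 17085.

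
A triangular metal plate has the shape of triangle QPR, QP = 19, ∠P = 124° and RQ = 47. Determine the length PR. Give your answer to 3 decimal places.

33.657

Law of sines: sin R = QP·sin P/RQ ≈ 0.33514.
Since RQ ≥ QP, only the acute value applies: ∠R ≈ 19.58°.
Then ∠Q = 180° − ∠P − ∠R ≈ 36.42°.
Law of sines gives PR = RQ·sin Q/sin P ≈ 33.657.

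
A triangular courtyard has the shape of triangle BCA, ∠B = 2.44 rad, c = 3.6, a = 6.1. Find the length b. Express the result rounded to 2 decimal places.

9.15

By the law of cosines, b² = c² + a² − 2·c·a·cos B = 83.717, so b ≈ 9.1497.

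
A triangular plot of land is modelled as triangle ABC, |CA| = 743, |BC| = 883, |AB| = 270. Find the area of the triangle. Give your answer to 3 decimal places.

92544.929

Semiperimeter s = (883 + 743 + 270)/2 = 948.
Heron's formula: area = √(948·65·205·678) ≈ 92545.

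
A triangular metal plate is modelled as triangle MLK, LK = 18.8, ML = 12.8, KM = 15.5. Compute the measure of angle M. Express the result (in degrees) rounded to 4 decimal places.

By the law of cosines, cos M = (KM² + ML² − LK²) / (2·KM·ML) ≈ 0.12765, so ∠M ≈ 82.67°.

82.6664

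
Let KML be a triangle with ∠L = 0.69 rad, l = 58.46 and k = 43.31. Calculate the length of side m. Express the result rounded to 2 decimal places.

84.95

Law of sines: sin K = k·sin L/l ≈ 0.47158.
Since l ≥ k, only the acute value applies: ∠K ≈ 0.491 rad.
Then ∠M = π − ∠L − ∠K ≈ 1.961 rad.
Law of sines gives m = l·sin M/sin L ≈ 84.954.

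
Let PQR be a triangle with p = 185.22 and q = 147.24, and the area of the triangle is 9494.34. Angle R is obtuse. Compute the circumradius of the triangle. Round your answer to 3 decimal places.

221.494

From area = ½·p·q·sin R, we get sin R = 2·area/(p·q) ≈ 0.69628.
Taking the obtuse solution, ∠R ≈ 135.87°.
Law of cosines then gives r ≈ 308.44.
Circumradius = r/(2 sin R) ≈ 221.49.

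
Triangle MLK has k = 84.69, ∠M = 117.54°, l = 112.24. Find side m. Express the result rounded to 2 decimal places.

By the law of cosines, m² = l² + k² − 2·l·k·cos M = 28560, so m ≈ 169.

169.00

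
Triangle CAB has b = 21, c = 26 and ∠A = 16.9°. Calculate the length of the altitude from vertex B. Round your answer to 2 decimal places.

7.56

By the law of cosines, a² = b² + c² − 2·b·c·cos A = 72.16, so a ≈ 8.4947.
Area = ½·b·c·sin A ≈ 79.362.
The altitude from B has length 2·area/b ≈ 7.5583.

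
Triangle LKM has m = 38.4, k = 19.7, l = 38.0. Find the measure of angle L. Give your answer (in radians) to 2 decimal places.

∠L ≈ 1.29 rad

By the law of cosines, cos L = (k² + m² − l²) / (2·k·m) ≈ 0.27671, so ∠L ≈ 1.290 rad.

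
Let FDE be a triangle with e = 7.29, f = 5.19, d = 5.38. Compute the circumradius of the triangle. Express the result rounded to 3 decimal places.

R ≈ 3.649

By the law of cosines, cos F = (d² + e² − f²) / (2·d·e) ≈ 0.70311, so ∠F ≈ 0.791 rad.
Circumradius = f/(2 sin F) ≈ 3.6494.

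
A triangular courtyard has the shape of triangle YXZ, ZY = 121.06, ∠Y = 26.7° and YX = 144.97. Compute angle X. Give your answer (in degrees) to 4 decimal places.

55.9068

By the law of cosines, XZ² = ZY² + YX² − 2·ZY·YX·cos Y = 4314.4, so XZ ≈ 65.684.
Law of cosines again: cos X = (YX² + XZ² − ZY²)/(2·YX·XZ) ≈ 0.56054, so ∠X ≈ 55.91°.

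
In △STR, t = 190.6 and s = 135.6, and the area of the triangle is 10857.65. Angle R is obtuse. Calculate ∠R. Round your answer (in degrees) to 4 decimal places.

From area = ½·s·t·sin R, we get sin R = 2·area/(s·t) ≈ 0.84020.
Taking the obtuse solution, ∠R ≈ 122.84°.

122.8386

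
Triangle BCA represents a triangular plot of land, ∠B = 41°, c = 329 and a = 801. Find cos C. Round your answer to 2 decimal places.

By the law of cosines, b² = c² + a² − 2·c·a·cos B = 3.5207e+05, so b ≈ 593.35.
Law of cosines again: cos C = (a² + b² − c²)/(2·a·b) ≈ 0.93149, so ∠C ≈ 21.33°.

0.93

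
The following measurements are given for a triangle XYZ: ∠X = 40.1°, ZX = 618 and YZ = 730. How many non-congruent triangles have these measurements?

ZX·sin X = 618·sin(40.1°) ≈ 398.1.
Since YZ ≥ ZX, exactly one triangle exists.

1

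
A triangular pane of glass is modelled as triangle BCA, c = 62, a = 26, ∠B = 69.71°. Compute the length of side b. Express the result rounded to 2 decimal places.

By the law of cosines, b² = c² + a² − 2·c·a·cos B = 3402, so b ≈ 58.327.

58.33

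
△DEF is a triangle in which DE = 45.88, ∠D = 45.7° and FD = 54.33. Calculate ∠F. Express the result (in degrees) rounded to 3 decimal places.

By the law of cosines, EF² = FD² + DE² − 2·FD·DE·cos D = 1574.9, so EF ≈ 39.685.
Law of cosines again: cos F = (EF² + FD² − DE²)/(2·EF·FD) ≈ 0.56159, so ∠F ≈ 55.83°.

∠F ≈ 55.834°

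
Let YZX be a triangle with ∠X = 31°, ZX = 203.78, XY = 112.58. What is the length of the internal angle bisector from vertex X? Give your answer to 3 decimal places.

By the law of cosines, YZ² = ZX² + XY² − 2·ZX·XY·cos X = 14871, so YZ ≈ 121.95.
The bisector from X has length 2·ZX·XY·cos(∠X/2)/(ZX+XY) ≈ 139.76.

139.760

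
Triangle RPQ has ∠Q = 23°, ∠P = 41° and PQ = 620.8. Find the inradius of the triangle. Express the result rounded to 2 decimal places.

81.79

The third angle is ∠R = 180° − ∠P − ∠Q = 116.00°.
Law of sines: QR = PQ·sin P/sin R ≈ 453.14.
Law of sines: RP = PQ·sin Q/sin R ≈ 269.88.
Area = ½·PQ·QR·sin Q ≈ 54958.
Semiperimeter s = (620.8+453.14+269.88)/2 = 671.91.
Inradius = area/s = 54958/671.91 ≈ 81.794.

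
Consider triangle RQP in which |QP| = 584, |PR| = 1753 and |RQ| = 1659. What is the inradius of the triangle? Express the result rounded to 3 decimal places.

r ≈ 242.443

Semiperimeter s = (584 + 1753 + 1659)/2 = 1998.
Heron's formula: area = √(1998·1414·245·339) ≈ 4.844e+05.
Inradius = area/s = 4.844e+05/1998 ≈ 242.44.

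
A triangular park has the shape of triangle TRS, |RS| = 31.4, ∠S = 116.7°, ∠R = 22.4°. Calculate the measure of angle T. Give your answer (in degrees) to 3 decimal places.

40.900

The third angle is ∠T = 180° − ∠R − ∠S = 40.90°.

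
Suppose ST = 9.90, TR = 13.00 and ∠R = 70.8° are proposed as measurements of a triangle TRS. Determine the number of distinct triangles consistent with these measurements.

0

TR·sin R = 13.00·sin(70.8°) ≈ 12.28.
Since ST = 9.90 < 12.28 = TR sin R, no triangle exists.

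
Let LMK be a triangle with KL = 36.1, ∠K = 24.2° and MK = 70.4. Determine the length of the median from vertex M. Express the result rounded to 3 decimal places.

By the law of cosines, LM² = MK² + KL² − 2·MK·KL·cos K = 1623.2, so LM ≈ 40.289.
Median from M: ½√(2·LM² + 2·MK² − KL²) ≈ 54.441.

m_M ≈ 54.441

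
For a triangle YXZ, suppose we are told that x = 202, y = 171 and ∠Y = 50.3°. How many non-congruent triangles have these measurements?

x·sin Y = 202·sin(50.3°) ≈ 155.4.
Since x sin Y < y < x (155.4 < 171 < 202), two triangles exist.

2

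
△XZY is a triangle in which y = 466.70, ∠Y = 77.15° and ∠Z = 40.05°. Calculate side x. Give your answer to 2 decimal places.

The third angle is ∠X = 180° − ∠Z − ∠Y = 62.80°.
Law of sines: x = y·sin X/sin Y ≈ 425.75.

425.75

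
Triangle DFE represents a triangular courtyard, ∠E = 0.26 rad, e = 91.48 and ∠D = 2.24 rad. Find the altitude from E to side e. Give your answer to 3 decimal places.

167.029

The third angle is ∠F = π − ∠E − ∠D = 0.642 rad.
Law of sines: d = e·sin D/sin E ≈ 279.09.
Law of sines: f = e·sin F/sin E ≈ 212.96.
Area = ½·e·d·sin F ≈ 7639.9.
The altitude from E has length 2·area/e ≈ 167.03.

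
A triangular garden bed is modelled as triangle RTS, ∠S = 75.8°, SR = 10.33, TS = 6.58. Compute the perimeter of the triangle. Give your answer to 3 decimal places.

By the law of cosines, RT² = TS² + SR² − 2·TS·SR·cos S = 116.66, so RT ≈ 10.801.
Semiperimeter s = (6.58+10.33+10.801)/2 = 13.855.
Perimeter = 6.58 + 10.33 + 10.801 = 27.711.

perimeter ≈ 27.711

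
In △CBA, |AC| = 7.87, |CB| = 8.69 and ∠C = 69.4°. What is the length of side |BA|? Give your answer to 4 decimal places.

9.4513

By the law of cosines, |BA|² = |AC|² + |CB|² − 2·|AC|·|CB|·cos C = 89.328, so |BA| ≈ 9.4513.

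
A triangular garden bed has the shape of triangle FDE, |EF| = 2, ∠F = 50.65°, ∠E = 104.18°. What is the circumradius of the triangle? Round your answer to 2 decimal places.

2.35

The third angle is ∠D = 180° − ∠E − ∠F = 25.17°.
Law of sines: |DE| = |EF|·sin F/sin D ≈ 3.6364.
Law of sines: |FD| = |EF|·sin E/sin D ≈ 4.5592.
Circumradius = |EF|/(2 sin D) ≈ 2.3513.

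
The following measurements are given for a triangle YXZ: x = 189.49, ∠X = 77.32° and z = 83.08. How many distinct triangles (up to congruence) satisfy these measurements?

z·sin X = 83.08·sin(77.32°) ≈ 81.05.
Since x ≥ z, exactly one triangle exists.

1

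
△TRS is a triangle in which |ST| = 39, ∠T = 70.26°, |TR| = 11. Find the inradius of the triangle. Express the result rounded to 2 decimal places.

By the law of cosines, |RS|² = |ST|² + |TR|² − 2·|ST|·|TR|·cos T = 1352.2, so |RS| ≈ 36.772.
Area = ½·|ST|·|TR|·sin T ≈ 201.89.
Semiperimeter s = (36.772+39+11)/2 = 43.386.
Inradius = area/s = 201.89/43.386 ≈ 4.6534.

4.65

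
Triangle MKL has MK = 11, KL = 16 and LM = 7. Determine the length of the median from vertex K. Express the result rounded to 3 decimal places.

Median from K: ½√(2·MK² + 2·KL² − LM²) ≈ 13.276.

13.276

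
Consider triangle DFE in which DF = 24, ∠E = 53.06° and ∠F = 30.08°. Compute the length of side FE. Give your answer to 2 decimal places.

The third angle is ∠D = 180° − ∠F − ∠E = 96.86°.
Law of sines: FE = DF·sin D/sin E ≈ 29.813.

29.81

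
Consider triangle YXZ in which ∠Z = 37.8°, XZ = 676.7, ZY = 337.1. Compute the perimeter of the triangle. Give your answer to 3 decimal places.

perimeter ≈ 1473.219

By the law of cosines, YX² = XZ² + ZY² − 2·XZ·ZY·cos Z = 2.1107e+05, so YX ≈ 459.42.
Semiperimeter s = (676.7+337.1+459.42)/2 = 736.61.
Perimeter = 676.7 + 337.1 + 459.42 = 1473.2.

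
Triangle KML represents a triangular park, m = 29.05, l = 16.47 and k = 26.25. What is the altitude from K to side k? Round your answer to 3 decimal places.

h_K ≈ 16.320

Semiperimeter s = (26.25 + 29.05 + 16.47)/2 = 35.885.
Heron's formula: area = √(35.885·9.635·6.835·19.415) ≈ 214.2.
The altitude from K has length 2·area/k ≈ 16.32.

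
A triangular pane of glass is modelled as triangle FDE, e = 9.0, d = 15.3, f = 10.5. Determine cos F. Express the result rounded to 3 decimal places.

By the law of cosines, cos F = (d² + e² − f²) / (2·d·e) ≈ 0.74379, so ∠F ≈ 41.94°.

cos F ≈ 0.744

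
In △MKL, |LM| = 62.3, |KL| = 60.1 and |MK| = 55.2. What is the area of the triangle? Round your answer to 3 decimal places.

1506.399

Semiperimeter s = (60.1 + 62.3 + 55.2)/2 = 88.8.
Heron's formula: area = √(88.8·28.7·26.5·33.6) ≈ 1506.4.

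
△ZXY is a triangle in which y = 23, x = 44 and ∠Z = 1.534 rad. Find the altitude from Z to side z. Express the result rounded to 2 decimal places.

h_Z ≈ 20.68

By the law of cosines, z² = x² + y² − 2·x·y·cos Z = 2390.5, so z ≈ 48.893.
Area = ½·x·y·sin Z ≈ 505.66.
The altitude from Z has length 2·area/z ≈ 20.684.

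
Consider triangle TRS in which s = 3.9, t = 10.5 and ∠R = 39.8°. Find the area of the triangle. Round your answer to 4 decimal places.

13.1062

Area = ½·s·t·sin R ≈ 13.106.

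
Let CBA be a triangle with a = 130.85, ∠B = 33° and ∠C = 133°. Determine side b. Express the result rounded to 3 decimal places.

The third angle is ∠A = 180° − ∠C − ∠B = 14.00°.
Law of sines: b = a·sin B/sin A ≈ 294.58.

294.583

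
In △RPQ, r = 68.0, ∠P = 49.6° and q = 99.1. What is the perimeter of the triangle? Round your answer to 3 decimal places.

242.663

By the law of cosines, p² = q² + r² − 2·q·r·cos P = 5709.7, so p ≈ 75.563.
Semiperimeter s = (68+75.563+99.1)/2 = 121.33.
Perimeter = 68 + 75.563 + 99.1 = 242.66.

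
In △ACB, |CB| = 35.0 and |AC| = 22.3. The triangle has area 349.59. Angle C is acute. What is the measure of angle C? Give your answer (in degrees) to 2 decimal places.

∠C ≈ 63.61°

From area = ½·|AC|·|CB|·sin C, we get sin C = 2·area/(|AC|·|CB|) ≈ 0.89581.
Taking the acute solution, ∠C ≈ 63.61°.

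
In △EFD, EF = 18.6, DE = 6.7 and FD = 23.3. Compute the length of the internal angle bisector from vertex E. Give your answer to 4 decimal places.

4.3502

By the law of cosines, cos E = (DE² + EF² − FD²) / (2·DE·EF) ≈ -0.61001, so ∠E ≈ 127.59°.
The bisector from E has length 2·DE·EF·cos(∠E/2)/(DE+EF) ≈ 4.3502.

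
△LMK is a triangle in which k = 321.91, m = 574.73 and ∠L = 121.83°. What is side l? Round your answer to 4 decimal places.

793.1525

By the law of cosines, l² = m² + k² − 2·m·k·cos L = 6.2909e+05, so l ≈ 793.15.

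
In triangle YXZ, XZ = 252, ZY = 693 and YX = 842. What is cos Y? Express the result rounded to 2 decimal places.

cos Y ≈ 0.96

By the law of cosines, cos Y = (ZY² + YX² − XZ²) / (2·ZY·YX) ≈ 0.96461, so ∠Y ≈ 15.29°.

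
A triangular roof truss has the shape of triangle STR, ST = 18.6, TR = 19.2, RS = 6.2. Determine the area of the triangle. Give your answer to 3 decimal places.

57.525

Semiperimeter s = (19.2 + 6.2 + 18.6)/2 = 22.
Heron's formula: area = √(22·2.8·15.8·3.4) ≈ 57.525.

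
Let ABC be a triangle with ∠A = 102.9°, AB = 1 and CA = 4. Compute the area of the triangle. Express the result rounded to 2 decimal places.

Area = ½·CA·AB·sin A ≈ 1.9495.

area ≈ 1.95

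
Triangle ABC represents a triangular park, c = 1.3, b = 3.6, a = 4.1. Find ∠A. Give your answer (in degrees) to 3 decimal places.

By the law of cosines, cos A = (b² + c² − a²) / (2·b·c) ≈ -0.23077, so ∠A ≈ 103.34°.

∠A ≈ 103.342°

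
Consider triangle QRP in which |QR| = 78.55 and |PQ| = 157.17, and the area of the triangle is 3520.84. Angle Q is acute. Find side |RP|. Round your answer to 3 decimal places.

102.914

From area = ½·|PQ|·|QR|·sin Q, we get sin Q = 2·area/(|PQ|·|QR|) ≈ 0.57037.
Taking the acute solution, ∠Q ≈ 34.78°.
Law of cosines then gives |RP| ≈ 102.91.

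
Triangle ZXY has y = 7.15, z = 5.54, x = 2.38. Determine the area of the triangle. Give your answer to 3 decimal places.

Semiperimeter s = (5.54 + 2.38 + 7.15)/2 = 7.535.
Heron's formula: area = √(7.535·1.995·5.155·0.385) ≈ 5.4621.

5.462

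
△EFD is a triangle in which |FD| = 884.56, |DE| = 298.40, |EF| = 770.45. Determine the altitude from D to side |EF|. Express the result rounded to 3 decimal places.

Semiperimeter s = (884.56 + 298.4 + 770.45)/2 = 976.71.
Heron's formula: area = √(976.71·92.145·678.31·206.25) ≈ 1.1221e+05.
The altitude from D has length 2·area/|EF| ≈ 291.28.

h_D ≈ 291.285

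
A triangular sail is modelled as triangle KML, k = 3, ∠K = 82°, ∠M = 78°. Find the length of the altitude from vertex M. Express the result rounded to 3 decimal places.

h_M ≈ 1.026

The third angle is ∠L = 180° − ∠K − ∠M = 20.00°.
Law of sines: m = k·sin M/sin K ≈ 2.9633.
Law of sines: l = k·sin L/sin K ≈ 1.0361.
Area = ½·k·m·sin L ≈ 1.5203.
The altitude from M has length 2·area/m ≈ 1.0261.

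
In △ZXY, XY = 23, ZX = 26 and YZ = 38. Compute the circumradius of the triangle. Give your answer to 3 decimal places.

R ≈ 19.391

By the law of cosines, cos Z = (YZ² + ZX² − XY²) / (2·YZ·ZX) ≈ 0.80516, so ∠Z ≈ 36.37°.
Circumradius = XY/(2 sin Z) ≈ 19.391.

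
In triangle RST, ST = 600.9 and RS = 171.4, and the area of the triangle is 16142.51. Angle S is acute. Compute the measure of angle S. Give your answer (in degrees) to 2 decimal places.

From area = ½·RS·ST·sin S, we get sin S = 2·area/(RS·ST) ≈ 0.31346.
Taking the acute solution, ∠S ≈ 18.27°.

18.27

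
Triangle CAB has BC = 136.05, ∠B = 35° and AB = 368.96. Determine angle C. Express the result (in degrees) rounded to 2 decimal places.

By the law of cosines, CA² = AB² + BC² − 2·AB·BC·cos B = 72403, so CA ≈ 269.08.
Law of cosines again: cos C = (BC² + CA² − AB²)/(2·BC·CA) ≈ -0.61761, so ∠C ≈ 128.14°.

∠C ≈ 128.14°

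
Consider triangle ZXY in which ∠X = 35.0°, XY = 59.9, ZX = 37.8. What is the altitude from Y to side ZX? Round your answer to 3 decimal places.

h_Y ≈ 34.357

By the law of cosines, YZ² = ZX² + XY² − 2·ZX·XY·cos X = 1307.4, so YZ ≈ 36.158.
Area = ½·ZX·XY·sin X ≈ 649.35.
The altitude from Y has length 2·area/ZX ≈ 34.357.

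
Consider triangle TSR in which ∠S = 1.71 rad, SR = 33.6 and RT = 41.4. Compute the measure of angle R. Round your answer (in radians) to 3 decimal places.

∠R ≈ 0.498 rad

Law of sines: sin T = SR·sin S/RT ≈ 0.80374.
Since RT ≥ SR, only the acute value applies: ∠T ≈ 0.934 rad.
Then ∠R = π − ∠S − ∠T ≈ 0.498 rad.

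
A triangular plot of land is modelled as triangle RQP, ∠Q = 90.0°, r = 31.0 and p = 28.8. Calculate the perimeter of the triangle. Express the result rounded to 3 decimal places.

102.114

By the law of cosines, q² = p² + r² − 2·p·r·cos Q = 1790.4, so q ≈ 42.314.
Semiperimeter s = (31+42.314+28.8)/2 = 51.057.
Perimeter = 31 + 42.314 + 28.8 = 102.11.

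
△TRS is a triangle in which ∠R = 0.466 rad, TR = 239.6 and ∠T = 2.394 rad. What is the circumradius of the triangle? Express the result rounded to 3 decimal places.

The third angle is ∠S = π − ∠T − ∠R = 0.282 rad.
Law of sines: RS = TR·sin T/sin S ≈ 586.21.
Law of sines: ST = TR·sin R/sin S ≈ 387.41.
Circumradius = TR/(2 sin S) ≈ 431.11.

431.112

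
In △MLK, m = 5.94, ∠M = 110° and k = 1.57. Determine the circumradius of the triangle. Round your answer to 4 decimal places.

Law of sines: sin K = k·sin M/m ≈ 0.24837.
Since m ≥ k, only the acute value applies: ∠K ≈ 14.38°.
Then ∠L = 180° − ∠M − ∠K ≈ 55.62°.
Law of sines gives l = m·sin L/sin M ≈ 5.2169.
Circumradius = m/(2 sin M) ≈ 3.1606.

R ≈ 3.1606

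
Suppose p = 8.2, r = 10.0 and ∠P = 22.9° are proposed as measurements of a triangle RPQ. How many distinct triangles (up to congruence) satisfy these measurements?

r·sin P = 10.0·sin(22.9°) ≈ 3.891.
Since r sin P < p < r (3.891 < 8.2 < 10.0), two triangles exist.

2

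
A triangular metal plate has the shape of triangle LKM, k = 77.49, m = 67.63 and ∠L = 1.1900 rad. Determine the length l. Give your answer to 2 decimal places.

By the law of cosines, l² = k² + m² − 2·k·m·cos L = 6683, so l ≈ 81.75.

81.75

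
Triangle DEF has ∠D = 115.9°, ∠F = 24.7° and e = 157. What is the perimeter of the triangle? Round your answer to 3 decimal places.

perimeter ≈ 482.864

The third angle is ∠E = 180° − ∠F − ∠D = 39.40°.
Law of sines: d = e·sin D/sin E ≈ 222.5.
Law of sines: f = e·sin F/sin E ≈ 103.36.
Semiperimeter s = (222.5+157+103.36)/2 = 241.43.
Perimeter = 222.5 + 157 + 103.36 = 482.86.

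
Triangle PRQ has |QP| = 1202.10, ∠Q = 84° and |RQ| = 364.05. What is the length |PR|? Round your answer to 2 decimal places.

By the law of cosines, |PR|² = |RQ|² + |QP|² − 2·|RQ|·|QP|·cos Q = 1.4861e+06, so |PR| ≈ 1219.1.

1219.05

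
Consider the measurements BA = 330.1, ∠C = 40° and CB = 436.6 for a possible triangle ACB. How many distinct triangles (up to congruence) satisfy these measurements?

2

CB·sin C = 436.6·sin(40°) ≈ 280.6.
Since CB sin C < BA < CB (280.6 < 330.1 < 436.6), two triangles exist.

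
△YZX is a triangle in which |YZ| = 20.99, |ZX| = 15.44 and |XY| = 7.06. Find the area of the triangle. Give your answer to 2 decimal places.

Semiperimeter s = (15.44 + 7.06 + 20.99)/2 = 21.745.
Heron's formula: area = √(21.745·6.305·14.685·0.755) ≈ 38.988.

area ≈ 38.99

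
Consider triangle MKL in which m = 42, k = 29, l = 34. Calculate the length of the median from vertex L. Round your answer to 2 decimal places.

m_L ≈ 31.84

Median from L: ½√(2·m² + 2·k² − l²) ≈ 31.836.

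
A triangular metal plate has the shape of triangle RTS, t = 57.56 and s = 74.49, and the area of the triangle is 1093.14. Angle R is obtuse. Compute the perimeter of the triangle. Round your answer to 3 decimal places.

259.481

From area = ½·t·s·sin R, we get sin R = 2·area/(t·s) ≈ 0.50990.
Taking the obtuse solution, ∠R ≈ 149.34°.
Law of cosines then gives r ≈ 127.43.
Perimeter = 127.43 + 57.56 + 74.49 = 259.48.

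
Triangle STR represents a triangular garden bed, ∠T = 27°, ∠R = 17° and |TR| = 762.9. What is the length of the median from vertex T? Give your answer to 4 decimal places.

m_T ≈ 529.5384

The third angle is ∠S = 180° − ∠T − ∠R = 136.00°.
Law of sines: |RS| = |TR|·sin T/sin S ≈ 498.59.
Law of sines: |ST| = |TR|·sin R/sin S ≈ 321.09.
Median from T: ½√(2·|ST|² + 2·|TR|² − |RS|²) ≈ 529.54.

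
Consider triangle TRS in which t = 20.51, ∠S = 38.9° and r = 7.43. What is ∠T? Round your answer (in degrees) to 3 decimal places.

123.522

By the law of cosines, s² = t² + r² − 2·t·r·cos S = 238.67, so s ≈ 15.449.
Law of cosines again: cos T = (r² + s² − t²)/(2·r·s) ≈ -0.55225, so ∠T ≈ 123.52°.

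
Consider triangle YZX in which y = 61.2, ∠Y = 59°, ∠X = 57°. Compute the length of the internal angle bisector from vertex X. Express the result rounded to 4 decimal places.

t_X ≈ 55.0586

The third angle is ∠Z = 180° − ∠X − ∠Y = 64.00°.
Law of sines: z = y·sin Z/sin Y ≈ 64.172.
Law of sines: x = y·sin X/sin Y ≈ 59.879.
The bisector from X has length 2·y·z·cos(∠X/2)/(y+z) ≈ 55.059.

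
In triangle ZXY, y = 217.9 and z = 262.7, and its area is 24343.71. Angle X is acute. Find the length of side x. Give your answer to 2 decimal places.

From area = ½·y·z·sin X, we get sin X = 2·area/(y·z) ≈ 0.85055.
Taking the acute solution, ∠X ≈ 58.27°.
Law of cosines then gives x ≈ 237.24.

237.24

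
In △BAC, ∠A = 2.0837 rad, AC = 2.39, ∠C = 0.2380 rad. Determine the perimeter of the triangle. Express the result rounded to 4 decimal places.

6.0092

The third angle is ∠B = π − ∠A − ∠C = 0.8199 rad.
Law of sines: CB = AC·sin A/sin B ≈ 2.8485.
Law of sines: BA = AC·sin C/sin B ≈ 0.77074.
Semiperimeter s = (2.39+2.8485+0.77074)/2 = 3.0046.
Perimeter = 2.39 + 2.8485 + 0.77074 = 6.0092.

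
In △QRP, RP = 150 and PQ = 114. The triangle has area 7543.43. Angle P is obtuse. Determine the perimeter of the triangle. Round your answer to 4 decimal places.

perimeter ≈ 491.1459

From area = ½·RP·PQ·sin P, we get sin P = 2·area/(RP·PQ) ≈ 0.88227.
Taking the obtuse solution, ∠P ≈ 118.08°.
Law of cosines then gives QR ≈ 227.15.
Perimeter = 150 + 114 + 227.15 = 491.15.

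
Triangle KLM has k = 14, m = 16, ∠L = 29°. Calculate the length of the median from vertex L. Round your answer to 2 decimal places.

m_L ≈ 14.52

By the law of cosines, l² = m² + k² − 2·m·k·cos L = 60.17, so l ≈ 7.757.
Median from L: ½√(2·m² + 2·k² − l²) ≈ 14.524.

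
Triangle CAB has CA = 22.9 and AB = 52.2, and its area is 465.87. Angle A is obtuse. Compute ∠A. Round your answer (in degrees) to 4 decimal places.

128.7897

From area = ½·CA·AB·sin A, we get sin A = 2·area/(CA·AB) ≈ 0.77945.
Taking the obtuse solution, ∠A ≈ 128.79°.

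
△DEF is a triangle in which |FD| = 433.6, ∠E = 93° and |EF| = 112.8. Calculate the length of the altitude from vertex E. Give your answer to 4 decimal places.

107.2440

Law of sines: sin D = |EF|·sin E/|FD| ≈ 0.25979.
Since |FD| ≥ |EF|, only the acute value applies: ∠D ≈ 15.06°.
Then ∠F = 180° − ∠E − ∠D ≈ 71.94°.
Law of sines gives |DE| = |FD|·sin F/sin E ≈ 412.81.
Area = ½·|FD|·|EF|·sin F ≈ 23251.
The altitude from E has length 2·area/|FD| ≈ 107.24.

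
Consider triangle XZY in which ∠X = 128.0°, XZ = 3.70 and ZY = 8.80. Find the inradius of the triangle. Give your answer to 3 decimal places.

Law of sines: sin Y = XZ·sin X/ZY ≈ 0.33132.
Since ZY ≥ XZ, only the acute value applies: ∠Y ≈ 19.35°.
Then ∠Z = 180° − ∠X − ∠Y ≈ 32.65°.
Law of sines gives YX = ZY·sin Z/sin X ≈ 6.025.
Area = ½·ZY·XZ·sin Z ≈ 8.7834.
Semiperimeter s = (8.8+6.025+3.7)/2 = 9.2625.
Inradius = area/s = 8.7834/9.2625 ≈ 0.94827.

r ≈ 0.948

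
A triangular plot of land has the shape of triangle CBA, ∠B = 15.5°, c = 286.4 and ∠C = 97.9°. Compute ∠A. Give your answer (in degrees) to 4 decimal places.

66.6000

The third angle is ∠A = 180° − ∠C − ∠B = 66.60°.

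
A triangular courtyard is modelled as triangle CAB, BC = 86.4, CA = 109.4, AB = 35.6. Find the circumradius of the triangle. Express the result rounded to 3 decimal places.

R ≈ 64.318

By the law of cosines, cos C = (BC² + CA² − AB²) / (2·BC·CA) ≈ 0.96094, so ∠C ≈ 16.07°.
Circumradius = AB/(2 sin C) ≈ 64.318.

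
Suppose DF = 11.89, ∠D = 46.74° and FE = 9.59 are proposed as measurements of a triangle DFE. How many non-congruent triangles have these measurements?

2

DF·sin D = 11.89·sin(46.74°) ≈ 8.659.
Since DF sin D < FE < DF (8.659 < 9.59 < 11.89), two triangles exist.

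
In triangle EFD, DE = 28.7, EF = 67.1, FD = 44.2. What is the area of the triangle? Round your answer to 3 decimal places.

Semiperimeter s = (44.2 + 28.7 + 67.1)/2 = 70.
Heron's formula: area = √(70·25.8·41.3·2.9) ≈ 465.09.

area ≈ 465.086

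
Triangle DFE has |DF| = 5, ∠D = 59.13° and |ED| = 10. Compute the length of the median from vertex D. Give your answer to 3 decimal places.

6.639

By the law of cosines, |FE|² = |ED|² + |DF|² − 2·|ED|·|DF|·cos D = 73.691, so |FE| ≈ 8.5843.
Median from D: ½√(2·|ED|² + 2·|DF|² − |FE|²) ≈ 6.6391.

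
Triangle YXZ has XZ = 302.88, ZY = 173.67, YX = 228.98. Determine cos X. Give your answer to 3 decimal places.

By the law of cosines, cos X = (YX² + XZ² − ZY²) / (2·YX·XZ) ≈ 0.82193, so ∠X ≈ 34.72°.

0.822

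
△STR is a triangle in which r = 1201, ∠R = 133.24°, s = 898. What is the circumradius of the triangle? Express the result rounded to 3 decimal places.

824.307

Law of sines: sin S = s·sin R/r ≈ 0.54470.
Since r ≥ s, only the acute value applies: ∠S ≈ 33.00°.
Then ∠T = 180° − ∠R − ∠S ≈ 13.76°.
Law of sines gives t = r·sin T/sin R ≈ 392.02.
Circumradius = r/(2 sin R) ≈ 824.31.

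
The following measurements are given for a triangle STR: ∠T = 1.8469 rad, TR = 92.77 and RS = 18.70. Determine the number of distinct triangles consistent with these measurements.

0

TR·sin T = 92.77·sin(1.8469 rad) ≈ 89.26.
Since ∠T is not acute, a triangle exists only if RS > TR; here RS ≤ TR, so there is no triangle.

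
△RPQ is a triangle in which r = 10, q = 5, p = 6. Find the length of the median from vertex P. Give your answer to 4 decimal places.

7.3144

Median from P: ½√(2·q² + 2·r² − p²) ≈ 7.3144.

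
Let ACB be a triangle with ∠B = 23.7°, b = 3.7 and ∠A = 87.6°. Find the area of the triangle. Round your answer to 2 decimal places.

15.85

The third angle is ∠C = 180° − ∠B − ∠A = 68.70°.
Law of sines: a = b·sin A/sin B ≈ 9.1971.
Law of sines: c = b·sin C/sin B ≈ 8.5764.
Area = ½·b·a·sin C ≈ 15.852.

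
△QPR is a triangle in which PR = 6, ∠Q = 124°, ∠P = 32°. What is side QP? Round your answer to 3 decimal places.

The third angle is ∠R = 180° − ∠Q − ∠P = 24.00°.
Law of sines: QP = PR·sin R/sin Q ≈ 2.9437.

2.944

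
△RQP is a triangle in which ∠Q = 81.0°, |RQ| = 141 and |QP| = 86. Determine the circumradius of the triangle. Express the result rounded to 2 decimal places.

By the law of cosines, |PR|² = |RQ|² + |QP|² − 2·|RQ|·|QP|·cos Q = 23483, so |PR| ≈ 153.24.
Area = ½·|RQ|·|QP|·sin Q ≈ 5988.4.
Circumradius = |PR|/(2 sin Q) ≈ 77.576.

77.58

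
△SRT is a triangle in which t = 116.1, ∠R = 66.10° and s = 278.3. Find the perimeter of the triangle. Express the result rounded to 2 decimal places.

648.86

By the law of cosines, r² = t² + s² − 2·t·s·cos R = 64749, so r ≈ 254.46.
Semiperimeter p = (278.3+254.46+116.1)/2 = 324.43.
Perimeter = 278.3 + 254.46 + 116.1 = 648.86.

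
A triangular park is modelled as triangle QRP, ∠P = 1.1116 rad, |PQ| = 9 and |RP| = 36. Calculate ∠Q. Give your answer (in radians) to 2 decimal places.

By the law of cosines, |QR|² = |RP|² + |PQ|² − 2·|RP|·|PQ|·cos P = 1089.8, so |QR| ≈ 33.012.
Law of cosines again: cos Q = (|PQ|² + |QR|² − |RP|²)/(2·|PQ|·|QR|) ≈ -0.21072, so ∠Q ≈ 1.7831 rad.

∠Q ≈ 1.78 rad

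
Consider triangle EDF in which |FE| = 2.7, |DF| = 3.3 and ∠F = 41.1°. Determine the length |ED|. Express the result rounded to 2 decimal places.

2.18

By the law of cosines, |ED|² = |DF|² + |FE|² − 2·|DF|·|FE|·cos F = 4.7515, so |ED| ≈ 2.1798.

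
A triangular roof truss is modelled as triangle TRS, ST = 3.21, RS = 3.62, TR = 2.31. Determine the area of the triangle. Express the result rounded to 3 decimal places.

area ≈ 3.653

Semiperimeter s = (3.62 + 3.21 + 2.31)/2 = 4.57.
Heron's formula: area = √(4.57·0.95·1.36·2.26) ≈ 3.6529.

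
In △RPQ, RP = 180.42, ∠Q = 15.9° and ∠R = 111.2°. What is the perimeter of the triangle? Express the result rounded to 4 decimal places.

perimeter ≈ 1319.6770

The third angle is ∠P = 180° − ∠Q − ∠R = 52.90°.
Law of sines: PQ = RP·sin R/sin Q ≈ 614.
Law of sines: QR = RP·sin P/sin Q ≈ 525.26.
Semiperimeter s = (614+525.26+180.42)/2 = 659.84.
Perimeter = 614 + 525.26 + 180.42 = 1319.7.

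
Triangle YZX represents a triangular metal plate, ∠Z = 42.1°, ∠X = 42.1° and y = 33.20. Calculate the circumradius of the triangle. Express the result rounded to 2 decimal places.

The third angle is ∠Y = 180° − ∠Z − ∠X = 95.80°.
Law of sines: z = y·sin Z/sin Y ≈ 22.373.
Law of sines: x = y·sin X/sin Y ≈ 22.373.
Circumradius = y/(2 sin Y) ≈ 16.685.

16.69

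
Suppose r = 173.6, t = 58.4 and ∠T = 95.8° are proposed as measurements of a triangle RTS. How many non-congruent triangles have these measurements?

0

r·sin T = 173.6·sin(95.8°) ≈ 172.7.
Since ∠T is not acute, a triangle exists only if t > r; here t ≤ r, so there is no triangle.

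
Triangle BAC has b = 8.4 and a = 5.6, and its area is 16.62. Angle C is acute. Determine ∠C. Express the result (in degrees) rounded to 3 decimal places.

From area = ½·b·a·sin C, we get sin C = 2·area/(b·a) ≈ 0.70663.
Taking the acute solution, ∠C ≈ 44.96°.

∠C ≈ 44.962°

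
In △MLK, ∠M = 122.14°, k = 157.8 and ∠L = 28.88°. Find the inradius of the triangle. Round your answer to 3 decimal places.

r ≈ 35.571

The third angle is ∠K = 180° − ∠M − ∠L = 28.98°.
Law of sines: m = k·sin M/sin K ≈ 275.78.
Law of sines: l = k·sin L/sin K ≈ 157.3.
Area = ½·k·m·sin L ≈ 10509.
Semiperimeter s = (275.78+157.3+157.8)/2 = 295.44.
Inradius = area/s = 10509/295.44 ≈ 35.571.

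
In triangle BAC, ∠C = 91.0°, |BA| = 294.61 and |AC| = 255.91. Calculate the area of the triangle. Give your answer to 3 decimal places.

Law of sines: sin B = |AC|·sin C/|BA| ≈ 0.86851.
Since |BA| ≥ |AC|, only the acute value applies: ∠B ≈ 60.29°.
Then ∠A = 180° − ∠C − ∠B ≈ 28.71°.
Law of sines gives |CB| = |BA|·sin A/sin C ≈ 141.56.
Area = ½·|BA|·|AC|·sin A ≈ 18111.

area ≈ 18111.167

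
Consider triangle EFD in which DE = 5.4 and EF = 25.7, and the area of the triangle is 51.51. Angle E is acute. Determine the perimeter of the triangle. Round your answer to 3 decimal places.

53.543

From area = ½·DE·EF·sin E, we get sin E = 2·area/(DE·EF) ≈ 0.74233.
Taking the acute solution, ∠E ≈ 47.93°.
Law of cosines then gives FD ≈ 22.443.
Perimeter = 22.443 + 5.4 + 25.7 = 53.543.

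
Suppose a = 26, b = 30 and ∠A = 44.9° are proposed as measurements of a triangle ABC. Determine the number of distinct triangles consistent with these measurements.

2

b·sin A = 30·sin(44.9°) ≈ 21.18.
Since b sin A < a < b (21.18 < 26 < 30), two triangles exist.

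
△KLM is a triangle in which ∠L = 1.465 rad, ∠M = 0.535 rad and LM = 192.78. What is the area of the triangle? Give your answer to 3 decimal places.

area ≈ 10360.668

The third angle is ∠K = π − ∠L − ∠M = 1.142 rad.
Law of sines: MK = LM·sin L/sin K ≈ 210.82.
Law of sines: KL = LM·sin M/sin K ≈ 108.09.
Area = ½·LM·MK·sin M ≈ 10361.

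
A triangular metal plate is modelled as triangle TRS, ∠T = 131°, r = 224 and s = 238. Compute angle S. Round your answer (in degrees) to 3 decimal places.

By the law of cosines, t² = r² + s² − 2·r·s·cos T = 1.7677e+05, so t ≈ 420.44.
Law of cosines again: cos S = (t² + r² − s²)/(2·t·r) ≈ 0.90415, so ∠S ≈ 25.29°.

25.291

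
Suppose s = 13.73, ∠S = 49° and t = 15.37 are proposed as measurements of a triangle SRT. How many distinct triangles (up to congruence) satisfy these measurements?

2

t·sin S = 15.37·sin(49°) ≈ 11.6.
Since t sin S < s < t (11.6 < 13.73 < 15.37), two triangles exist.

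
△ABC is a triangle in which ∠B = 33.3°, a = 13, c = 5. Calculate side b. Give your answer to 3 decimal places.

By the law of cosines, b² = c² + a² − 2·c·a·cos B = 85.345, so b ≈ 9.2382.

9.238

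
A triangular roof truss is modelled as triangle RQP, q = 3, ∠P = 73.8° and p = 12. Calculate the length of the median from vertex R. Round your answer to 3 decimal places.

Law of sines: sin Q = q·sin P/p ≈ 0.24007.
Since p ≥ q, only the acute value applies: ∠Q ≈ 13.89°.
Then ∠R = 180° − ∠P − ∠Q ≈ 92.31°.
Law of sines gives r = p·sin R/sin P ≈ 12.486.
Median from R: ½√(2·q² + 2·p² − r²) ≈ 6.1257.

m_R ≈ 6.126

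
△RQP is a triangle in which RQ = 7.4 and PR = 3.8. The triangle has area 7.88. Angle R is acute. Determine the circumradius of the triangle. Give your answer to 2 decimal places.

From area = ½·PR·RQ·sin R, we get sin R = 2·area/(PR·RQ) ≈ 0.56046.
Taking the acute solution, ∠R ≈ 34.09°.
Law of cosines then gives QP ≈ 4.7564.
Circumradius = QP/(2 sin R) ≈ 4.2433.

4.24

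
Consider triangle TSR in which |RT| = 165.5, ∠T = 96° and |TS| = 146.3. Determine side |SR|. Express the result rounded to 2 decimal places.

232.07

By the law of cosines, |SR|² = |RT|² + |TS|² − 2·|RT|·|TS|·cos T = 53856, so |SR| ≈ 232.07.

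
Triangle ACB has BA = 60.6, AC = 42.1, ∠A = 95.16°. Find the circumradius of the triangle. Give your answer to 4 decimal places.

By the law of cosines, CB² = BA² + AC² − 2·BA·AC·cos A = 5903.7, so CB ≈ 76.835.
Area = ½·BA·AC·sin A ≈ 1270.5.
Circumradius = CB/(2 sin A) ≈ 38.574.

R ≈ 38.5740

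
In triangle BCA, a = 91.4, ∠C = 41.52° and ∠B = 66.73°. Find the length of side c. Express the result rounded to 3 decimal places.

63.796

The third angle is ∠A = 180° − ∠B − ∠C = 71.75°.
Law of sines: c = a·sin C/sin A ≈ 63.796.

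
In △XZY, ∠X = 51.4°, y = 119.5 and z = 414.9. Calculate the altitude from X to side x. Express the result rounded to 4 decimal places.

h_X ≈ 109.7909

By the law of cosines, x² = z² + y² − 2·z·y·cos X = 1.2456e+05, so x ≈ 352.93.
Area = ½·z·y·sin X ≈ 19374.
The altitude from X has length 2·area/x ≈ 109.79.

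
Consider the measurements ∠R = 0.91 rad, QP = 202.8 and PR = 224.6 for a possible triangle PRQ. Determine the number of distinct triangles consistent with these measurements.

PR·sin R = 224.6·sin(0.91 rad) ≈ 177.3.
Since PR sin R < QP < PR (177.3 < 202.8 < 224.6), two triangles exist.

2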